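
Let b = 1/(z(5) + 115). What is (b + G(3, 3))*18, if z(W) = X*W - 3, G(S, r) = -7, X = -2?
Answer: -2139/17 ≈ -125.82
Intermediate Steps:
z(W) = -3 - 2*W (z(W) = -2*W - 3 = -3 - 2*W)
b = 1/102 (b = 1/((-3 - 2*5) + 115) = 1/((-3 - 10) + 115) = 1/(-13 + 115) = 1/102 ≈ 0.0098039)
(b + G(3, 3))*18 = (1/102 - 7)*18 = -713/102*18 = -2139/17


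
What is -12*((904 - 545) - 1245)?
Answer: 10632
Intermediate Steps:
-12*((904 - 545) - 1245) = -12*(359 - 1245) = -12*(-886) = 10632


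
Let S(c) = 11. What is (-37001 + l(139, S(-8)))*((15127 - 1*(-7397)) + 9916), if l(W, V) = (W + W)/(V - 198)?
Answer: -224467444600/187 ≈ -1.2004e+9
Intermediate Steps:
l(W, V) = 2*W/(-198 + V) (l(W, V) = (2*W)/(-198 + V) = 2*W/(-198 + V))
(-37001 + l(139, S(-8)))*((15127 - 1*(-7397)) + 9916) = (-37001 + 2*139/(-198 + 11))*((15127 - 1*(-7397)) + 9916) = (-37001 + 2*139/(-187))*((15127 + 7397) + 9916) = (-37001 + 2*139*(-1/187))*(22524 + 9916) = (-37001 - 278/187)*32440 = -6919465/187*32440 = -224467444600/187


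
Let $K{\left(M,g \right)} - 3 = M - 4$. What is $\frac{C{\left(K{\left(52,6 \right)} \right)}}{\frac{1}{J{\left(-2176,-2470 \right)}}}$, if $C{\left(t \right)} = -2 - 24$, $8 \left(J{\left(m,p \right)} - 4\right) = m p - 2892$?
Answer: $-17458545$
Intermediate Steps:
$J{\left(m,p \right)} = - \frac{715}{2} + \frac{m p}{8}$ ($J{\left(m,p \right)} = 4 + \frac{m p - 2892}{8} = 4 + \frac{-2892 + m p}{8} = 4 + \left(- \frac{723}{2} + \frac{m p}{8}\right) = - \frac{715}{2} + \frac{m p}{8}$)
$K{\left(M,g \right)} = -1 + M$ ($K{\left(M,g \right)} = 3 + \left(M - 4\right) = 3 + \left(-4 + M\right) = -1 + M$)
$C{\left(t \right)} = -26$ ($C{\left(t \right)} = -2 - 24 = -26$)
$\frac{C{\left(K{\left(52,6 \right)} \right)}}{\frac{1}{J{\left(-2176,-2470 \right)}}} = - \frac{26}{\frac{1}{- \frac{715}{2} + \frac{1}{8} \left(-2176\right) \left(-2470\right)}} = - \frac{26}{\frac{1}{- \frac{715}{2} + 671840}} = - \frac{26}{\frac{1}{\frac{1342965}{2}}} = - \frac{26}{\frac{2}{1342965}} = \left(-26\right) \frac{1342965}{2} = -17458545$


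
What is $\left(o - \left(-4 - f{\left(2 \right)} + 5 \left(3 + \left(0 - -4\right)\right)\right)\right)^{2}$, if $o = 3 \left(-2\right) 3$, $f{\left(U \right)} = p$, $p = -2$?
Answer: $2601$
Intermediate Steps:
$f{\left(U \right)} = -2$
$o = -18$ ($o = \left(-6\right) 3 = -18$)
$\left(o - \left(-4 - f{\left(2 \right)} + 5 \left(3 + \left(0 - -4\right)\right)\right)\right)^{2} = \left(-18 + \left(\left(\left(-2 - 5 \left(3 + \left(0 - -4\right)\right)\right) + 5\right) - 1\right)\right)^{2} = \left(-18 + \left(\left(\left(-2 - 5 \left(3 + \left(0 + 4\right)\right)\right) + 5\right) - 1\right)\right)^{2} = \left(-18 + \left(\left(\left(-2 - 5 \left(3 + 4\right)\right) + 5\right) - 1\right)\right)^{2} = \left(-18 + \left(\left(\left(-2 - 35\right) + 5\right) - 1\right)\right)^{2} = \left(-18 + \left(\left(-37 + 5\right) - 1\right)\right)^{2} = \left(-18 - 33\right)^{2} = \left(-51\right)^{2} = 2601$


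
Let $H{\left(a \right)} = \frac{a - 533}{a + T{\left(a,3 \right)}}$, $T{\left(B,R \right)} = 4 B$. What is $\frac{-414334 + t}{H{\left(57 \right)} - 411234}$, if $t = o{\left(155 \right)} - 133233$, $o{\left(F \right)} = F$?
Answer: $\frac{78006210}{58601083} \approx 1.3311$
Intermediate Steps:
$t = -133078$ ($t = 155 - 133233 = -133078$)
$H{\left(a \right)} = \frac{-533 + a}{5 a}$ ($H{\left(a \right)} = \frac{a - 533}{a + 4 a} = \frac{-533 + a}{5 a}$)
$\frac{-414334 + t}{H{\left(57 \right)} - 411234} = \frac{-414334 - 133078}{\frac{-533 + 57}{5 \cdot 57} - 411234} = - \frac{547412}{\frac{1}{5} \cdot \frac{1}{57} \left(-476\right) - 411234} = - \frac{547412}{- \frac{476}{285} - 411234} = - \frac{547412}{- \frac{117202166}{285}} = \left(-547412\right) \left(- \frac{285}{117202166}\right) = \frac{78006210}{58601083}$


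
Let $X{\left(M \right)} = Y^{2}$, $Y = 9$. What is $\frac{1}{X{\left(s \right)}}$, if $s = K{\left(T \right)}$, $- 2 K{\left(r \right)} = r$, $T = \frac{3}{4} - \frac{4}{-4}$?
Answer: $\frac{1}{81} \approx 0.012346$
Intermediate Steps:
$T = \frac{7}{4}$ ($T = 3 \cdot \frac{1}{4} - -1 = \frac{3}{4} + 1 = \frac{7}{4} \approx 1.75$)
$K{\left(r \right)} = - \frac{r}{2}$
$s = - \frac{7}{8}$ ($s = \left(- \frac{1}{2}\right) \frac{7}{4} = - \frac{7}{8} \approx -0.875$)
$X{\left(M \right)} = 81$ ($X{\left(M \right)} = 9^{2} = 81$)
$\frac{1}{X{\left(s \right)}} = \frac{1}{81}$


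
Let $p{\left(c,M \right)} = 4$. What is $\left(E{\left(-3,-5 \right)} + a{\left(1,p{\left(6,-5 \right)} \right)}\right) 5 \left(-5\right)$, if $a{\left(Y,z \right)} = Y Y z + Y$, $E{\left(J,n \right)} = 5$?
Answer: $-250$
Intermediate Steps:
$a{\left(Y,z \right)} = Y + z Y^{2}$ ($a{\left(Y,z \right)} = Y^{2} z + Y = z Y^{2} + Y = Y + z Y^{2}$)
$\left(E{\left(-3,-5 \right)} + a{\left(1,p{\left(6,-5 \right)} \right)}\right) 5 \left(-5\right) = \left(5 + 1 \left(1 + 1 \cdot 4\right)\right) 5 \left(-5\right) = \left(5 + 1 \left(1 + 4\right)\right) \left(-25\right) = \left(5 + 1 \cdot 5\right) \left(-25\right) = \left(5 + 5\right) \left(-25\right) = 10 \left(-25\right) = -250$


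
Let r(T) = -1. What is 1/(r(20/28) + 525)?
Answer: 1/524 ≈ 0.0019084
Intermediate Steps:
1/(r(20/28) + 525) = 1/(-1 + 525) = 1/524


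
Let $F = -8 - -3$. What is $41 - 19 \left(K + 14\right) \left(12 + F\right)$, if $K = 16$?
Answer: $-3949$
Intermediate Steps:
$F = -5$ ($F = -8 + 3 = -5$)
$41 - 19 \left(K + 14\right) \left(12 + F\right) = 41 - 19 \left(16 + 14\right) \left(12 - 5\right) = 41 - 19 \cdot 30 \cdot 7 = 41 - 3990 = -3949$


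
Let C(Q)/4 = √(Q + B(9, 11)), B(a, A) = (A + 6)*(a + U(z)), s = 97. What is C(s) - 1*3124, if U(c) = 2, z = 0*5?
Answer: -3124 + 8*√71 ≈ -3056.6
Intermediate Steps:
z = 0
B(a, A) = (2 + a)*(6 + A) (B(a, A) = (A + 6)*(a + 2) = (6 + A)*(2 + a) = (2 + a)*(6 + A))
C(Q) = 4*√(187 + Q) (C(Q) = 4*√(Q + (12 + 2*11 + 6*9 + 11*9)) = 4*√(Q + (12 + 22 + 54 + 99)) = 4*√(Q + 187) = 4*√(187 + Q))
C(s) - 1*3124 = 4*√(187 + 97) - 1*3124 = 4*√284 - 3124 = 4*(2*√71) - 3124 = 8*√71 - 3124 = -3124 + 8*√71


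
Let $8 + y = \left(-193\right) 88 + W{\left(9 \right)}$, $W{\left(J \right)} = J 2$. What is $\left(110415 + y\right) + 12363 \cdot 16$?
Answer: $291249$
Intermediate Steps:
$W{\left(J \right)} = 2 J$
$y = -16974$ ($y = -8 + \left(\left(-193\right) 88 + 2 \cdot 9\right) = -8 + \left(-16984 + 18\right) = -8 - 16966 = -16974$)
$\left(110415 + y\right) + 12363 \cdot 16 = \left(110415 - 16974\right) + 12363 \cdot 16 = 93441 + 197808 = 291249$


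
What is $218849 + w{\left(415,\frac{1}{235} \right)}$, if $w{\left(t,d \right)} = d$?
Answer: $\frac{51429516}{235} \approx 2.1885 \cdot 10^{5}$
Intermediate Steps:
$218849 + w{\left(415,\frac{1}{235} \right)} = 218849 + \frac{1}{235} = \frac{51429516}{235}$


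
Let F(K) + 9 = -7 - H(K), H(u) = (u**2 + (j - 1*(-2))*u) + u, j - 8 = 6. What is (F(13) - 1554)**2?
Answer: 3841600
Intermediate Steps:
j = 14 (j = 8 + 6 = 14)
H(u) = u**2 + 17*u (H(u) = (u**2 + (14 - 1*(-2))*u) + u = (u**2 + (14 + 2)*u) + u = (u**2 + 16*u) + u = u**2 + 17*u)
F(K) = -16 - K*(17 + K) (F(K) = -9 + (-7 - K*(17 + K)) = -16 - K*(17 + K))
(F(13) - 1554)**2 = ((-16 - 1*13*(17 + 13)) - 1554)**2 = ((-16 - 1*13*30) - 1554)**2 = ((-16 - 390) - 1554)**2 = (-406 - 1554)**2 = (-1960)**2 = 3841600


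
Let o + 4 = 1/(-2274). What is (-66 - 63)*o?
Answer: 391171/758 ≈ 516.06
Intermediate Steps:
o = -9097/2274 (o = -4 + 1/(-2274) = -4 - 1/2274 = -9097/2274 ≈ -4.0004)
(-66 - 63)*o = (-66 - 63)*(-9097/2274) = -129*(-9097/2274) = 391171/758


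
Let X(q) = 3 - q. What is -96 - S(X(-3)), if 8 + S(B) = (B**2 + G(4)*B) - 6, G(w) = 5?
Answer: -148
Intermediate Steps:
S(B) = -14 + B**2 + 5*B (S(B) = -8 + ((B**2 + 5*B) - 6) = -8 + (-6 + B**2 + 5*B) = -14 + B**2 + 5*B)
-96 - S(X(-3)) = -96 - (-14 + (3 - 1*(-3))**2 + 5*(3 - 1*(-3))) = -96 - (-14 + (3 + 3)**2 + 5*(3 + 3)) = -96 - (-14 + 6**2 + 5*6) = -96 - (-14 + 36 + 30) = -96 - 1*52 = -96 - 52 = -148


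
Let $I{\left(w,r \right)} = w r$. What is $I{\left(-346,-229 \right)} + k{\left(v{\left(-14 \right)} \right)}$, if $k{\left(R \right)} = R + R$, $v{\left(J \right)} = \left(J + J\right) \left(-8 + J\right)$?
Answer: $80466$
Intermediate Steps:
$v{\left(J \right)} = 2 J \left(-8 + J\right)$
$k{\left(R \right)} = 2 R$
$I{\left(w,r \right)} = r w$
$I{\left(-346,-229 \right)} + k{\left(v{\left(-14 \right)} \right)} = \left(-229\right) \left(-346\right) + 2 \cdot 2 \left(-14\right) \left(-8 - 14\right) = 79234 + 2 \cdot 2 \left(-14\right) \left(-22\right) = 79234 + 2 \cdot 616 = 79234 + 1232 = 80466$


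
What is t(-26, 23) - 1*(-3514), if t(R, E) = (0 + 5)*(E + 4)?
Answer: 3649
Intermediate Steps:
t(R, E) = 20 + 5*E (t(R, E) = 5*(4 + E) = 20 + 5*E)
t(-26, 23) - 1*(-3514) = (20 + 5*23) - 1*(-3514) = (20 + 115) + 3514 = 135 + 3514 = 3649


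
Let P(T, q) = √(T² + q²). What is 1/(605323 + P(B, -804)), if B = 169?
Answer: 605323/366415259352 - √674977/366415259352 ≈ 1.6498e-6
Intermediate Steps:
1/(605323 + P(B, -804)) = 1/(605323 + √(169² + (-804)²)) = 1/(605323 + √(28561 + 646416)) = 1/(605323 + √674977)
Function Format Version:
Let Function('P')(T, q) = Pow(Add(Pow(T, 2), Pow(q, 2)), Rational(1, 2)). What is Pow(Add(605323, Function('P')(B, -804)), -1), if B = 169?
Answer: Add(Rational(605323, 366415259352), Mul(Rational(-1, 366415259352), Pow(674977, Rational(1, 2)))) ≈ 1.6498e-6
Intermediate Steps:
Pow(Add(605323, Function('P')(B, -804)), -1) = Pow(Add(605323, Pow(Add(Pow(169, 2), Pow(-804, 2)), Rational(1, 2))), -1) = Pow(Add(605323, Pow(Add(28561, 646416), Rational(1, 2))), -1) = Pow(Add(605323, Pow(674977, Rational(1, 2))), -1)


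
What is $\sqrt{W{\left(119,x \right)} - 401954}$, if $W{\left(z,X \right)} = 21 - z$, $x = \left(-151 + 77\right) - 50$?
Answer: $2 i \sqrt{100513} \approx 634.08 i$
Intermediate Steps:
$x = -124$ ($x = -74 - 50 = -124$)
$\sqrt{W{\left(119,x \right)} - 401954} = \sqrt{\left(21 - 119\right) - 401954} = \sqrt{-98 - 401954} = \sqrt{-402052} = 2 i \sqrt{100513}$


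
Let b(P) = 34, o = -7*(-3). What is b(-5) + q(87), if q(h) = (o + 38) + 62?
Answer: 155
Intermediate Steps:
o = 21
q(h) = 121 (q(h) = (21 + 38) + 62 = 59 + 62 = 121)
b(-5) + q(87) = 34 + 121 = 155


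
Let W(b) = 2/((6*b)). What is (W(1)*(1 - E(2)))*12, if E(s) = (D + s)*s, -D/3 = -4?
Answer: -108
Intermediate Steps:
D = 12 (D = -3*(-4) = 12)
E(s) = s*(12 + s) (E(s) = (12 + s)*s = s*(12 + s))
W(b) = 1/(3*b) (W(b) = 2*(1/(6*b)) = 1/(3*b))
(W(1)*(1 - E(2)))*12 = (((⅓)/1)*(1 - 2*(12 + 2)))*12 = (((⅓)*1)*(1 - 2*14))*12 = ((1 - 1*28)/3)*12 = ((1 - 28)/3)*12 = ((⅓)*(-27))*12 = -9*12 = -108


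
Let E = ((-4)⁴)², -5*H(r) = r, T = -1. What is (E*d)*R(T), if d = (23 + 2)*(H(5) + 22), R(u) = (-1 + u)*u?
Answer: 68812800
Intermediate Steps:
R(u) = u*(-1 + u)
H(r) = -r/5
E = 65536 (E = 256² = 65536)
d = 525 (d = (23 + 2)*(-⅕*5 + 22) = 25*(-1 + 22) = 25*21 = 525)
(E*d)*R(T) = (65536*525)*(-(-1 - 1)) = 34406400*(-1*(-2)) = 34406400*2 = 68812800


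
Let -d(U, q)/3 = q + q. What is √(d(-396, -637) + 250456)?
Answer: √254278 ≈ 504.26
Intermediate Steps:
d(U, q) = -6*q (d(U, q) = -3*(q + q) = -6*q)
√(d(-396, -637) + 250456) = √(-6*(-637) + 250456) = √(3822 + 250456) = √254278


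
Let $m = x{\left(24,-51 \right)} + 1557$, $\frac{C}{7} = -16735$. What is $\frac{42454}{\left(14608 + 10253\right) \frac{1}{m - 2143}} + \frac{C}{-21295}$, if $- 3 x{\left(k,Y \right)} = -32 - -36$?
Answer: $- \frac{316842609425}{317648997} \approx -997.46$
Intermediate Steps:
$C = -117145$ ($C = 7 \left(-16735\right) = -117145$)
$x{\left(k,Y \right)} = - \frac{4}{3}$ ($x{\left(k,Y \right)} = - \frac{-32 - -36}{3} = - \frac{-32 + 36}{3} = \left(- \frac{1}{3}\right) 4 = - \frac{4}{3}$)
$m = \frac{4667}{3}$ ($m = - \frac{4}{3} + 1557 = \frac{4667}{3} \approx 1555.7$)
$\frac{42454}{\left(14608 + 10253\right) \frac{1}{m - 2143}} + \frac{C}{-21295} = \frac{42454}{\left(14608 + 10253\right) \frac{1}{\frac{4667}{3} - 2143}} - \frac{117145}{-21295} = \frac{42454}{24861 \frac{1}{- \frac{1762}{3}}} - - \frac{23429}{4259} = \frac{42454}{24861 \left(- \frac{3}{1762}\right)} + \frac{23429}{4259} = \frac{42454}{- \frac{74583}{1762}} + \frac{23429}{4259} = 42454 \left(- \frac{1762}{74583}\right) + \frac{23429}{4259} = - \frac{74803948}{74583} + \frac{23429}{4259} = - \frac{316842609425}{317648997}$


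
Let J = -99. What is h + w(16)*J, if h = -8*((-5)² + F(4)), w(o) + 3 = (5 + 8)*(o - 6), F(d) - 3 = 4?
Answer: -12829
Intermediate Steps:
F(d) = 7 (F(d) = 3 + 4 = 7)
w(o) = -81 + 13*o (w(o) = -3 + (5 + 8)*(o - 6) = -3 + 13*(-6 + o) = -3 + (-78 + 13*o) = -81 + 13*o)
h = -256 (h = -8*((-5)² + 7) = -8*(25 + 7) = -8*32 = -256)
h + w(16)*J = -256 + (-81 + 13*16)*(-99) = -256 + (-81 + 208)*(-99) = -256 + 127*(-99) = -256 - 12573 = -12829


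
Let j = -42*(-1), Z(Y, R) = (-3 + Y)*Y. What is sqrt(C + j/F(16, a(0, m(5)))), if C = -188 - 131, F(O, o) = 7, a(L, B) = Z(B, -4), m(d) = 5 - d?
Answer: I*sqrt(313) ≈ 17.692*I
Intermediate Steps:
Z(Y, R) = Y*(-3 + Y)
a(L, B) = B*(-3 + B)
j = 42
C = -319
sqrt(C + j/F(16, a(0, m(5)))) = sqrt(-319 + 42/7) = sqrt(-319 + 42*(1/7)) = sqrt(-319 + 6) = sqrt(-313) = I*sqrt(313)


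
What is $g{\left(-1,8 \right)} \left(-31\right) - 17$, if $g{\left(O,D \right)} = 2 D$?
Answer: $-513$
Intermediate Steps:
$g{\left(-1,8 \right)} \left(-31\right) - 17 = 2 \cdot 8 \left(-31\right) - 17 = 16 \left(-31\right) - 17 = -496 - 17 = -513$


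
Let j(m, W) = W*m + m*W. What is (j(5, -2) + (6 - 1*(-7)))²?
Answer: 49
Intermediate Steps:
j(m, W) = 2*W*m (j(m, W) = W*m + W*m = 2*W*m)
(j(5, -2) + (6 - 1*(-7)))² = (2*(-2)*5 + (6 - 1*(-7)))² = (-20 + (6 + 7))² = (-20 + 13)² = (-7)² = 49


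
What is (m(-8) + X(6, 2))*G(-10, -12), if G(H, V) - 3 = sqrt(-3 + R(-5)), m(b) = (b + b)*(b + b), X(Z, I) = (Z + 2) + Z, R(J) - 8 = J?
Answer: 810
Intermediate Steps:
R(J) = 8 + J
X(Z, I) = 2 + 2*Z (X(Z, I) = (2 + Z) + Z = 2 + 2*Z)
m(b) = 4*b**2 (m(b) = (2*b)*(2*b) = 4*b**2)
G(H, V) = 3 (G(H, V) = 3 + sqrt(-3 + (8 - 5)) = 3 + sqrt(-3 + 3) = 3 + sqrt(0) = 3 + 0 = 3)
(m(-8) + X(6, 2))*G(-10, -12) = (4*(-8)**2 + (2 + 2*6))*3 = (4*64 + (2 + 12))*3 = (256 + 14)*3 = 270*3 = 810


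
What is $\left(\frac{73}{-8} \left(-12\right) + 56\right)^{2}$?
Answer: $\frac{109561}{4} \approx 27390.0$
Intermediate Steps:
$\left(\frac{73}{-8} \left(-12\right) + 56\right)^{2} = \left(73 \left(- \frac{1}{8}\right) \left(-12\right) + 56\right)^{2} = \left(\left(- \frac{73}{8}\right) \left(-12\right) + 56\right)^{2} = \left(\frac{219}{2} + 56\right)^{2} = \left(\frac{331}{2}\right)^{2} = \frac{109561}{4}$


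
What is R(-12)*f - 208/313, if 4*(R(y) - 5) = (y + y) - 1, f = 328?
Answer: -128538/313 ≈ -410.66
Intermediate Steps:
R(y) = 19/4 + y/2 (R(y) = 5 + ((y + y) - 1)/4 = 5 + (2*y - 1)/4 = 5 + (-1 + 2*y)/4 = 5 + (-¼ + y/2) = 19/4 + y/2)
R(-12)*f - 208/313 = (19/4 + (½)*(-12))*328 - 208/313 = (19/4 - 6)*328 - 208*1/313 = -5/4*328 - 208/313 = -410 - 208/313 = -128538/313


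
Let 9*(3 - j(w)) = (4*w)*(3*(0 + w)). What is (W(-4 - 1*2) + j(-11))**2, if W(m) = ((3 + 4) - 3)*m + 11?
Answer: 264196/9 ≈ 29355.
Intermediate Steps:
j(w) = 3 - 4*w**2/3 (j(w) = 3 - 4*w*3*(0 + w)/9 = 3 - 4*w*3*w/9 = 3 - 4*w**2/3)
W(m) = 11 + 4*m (W(m) = (7 - 3)*m + 11 = 4*m + 11 = 11 + 4*m)
(W(-4 - 1*2) + j(-11))**2 = ((11 + 4*(-4 - 1*2)) + (3 - 4/3*(-11)**2))**2 = ((11 + 4*(-4 - 2)) + (3 - 4/3*121))**2 = ((11 + 4*(-6)) + (3 - 484/3))**2 = ((11 - 24) - 475/3)**2 = (-13 - 475/3)**2 = (-514/3)**2 = 264196/9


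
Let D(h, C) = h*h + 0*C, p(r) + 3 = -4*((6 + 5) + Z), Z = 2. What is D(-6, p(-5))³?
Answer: 46656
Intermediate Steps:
p(r) = -55 (p(r) = -3 - 4*((6 + 5) + 2) = -3 - 4*(11 + 2) = -3 - 4*13 = -3 - 52 = -55)
D(h, C) = h² (D(h, C) = h² + 0 = h²)
D(-6, p(-5))³ = ((-6)²)³ = 36³ = 46656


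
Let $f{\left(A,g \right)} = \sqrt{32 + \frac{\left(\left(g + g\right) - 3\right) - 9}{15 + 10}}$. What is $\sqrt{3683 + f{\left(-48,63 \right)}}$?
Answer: $\frac{\sqrt{92075 + 5 \sqrt{914}}}{5} \approx 60.738$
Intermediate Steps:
$f{\left(A,g \right)} = \sqrt{\frac{788}{25} + \frac{2 g}{25}}$ ($f{\left(A,g \right)} = \sqrt{32 + \frac{\left(2 g - 3\right) - 9}{25}} = \sqrt{32 + \left(\left(-3 + 2 g\right) - 9\right) \frac{1}{25}} = \sqrt{32 + \left(-12 + 2 g\right) \frac{1}{25}} = \sqrt{32 + \left(- \frac{12}{25} + \frac{2 g}{25}\right)} = \sqrt{\frac{788}{25} + \frac{2 g}{25}}$)
$\sqrt{3683 + f{\left(-48,63 \right)}} = \sqrt{3683 + \frac{\sqrt{788 + 2 \cdot 63}}{5}} = \sqrt{3683 + \frac{\sqrt{788 + 126}}{5}} = \sqrt{3683 + \frac{\sqrt{914}}{5}}$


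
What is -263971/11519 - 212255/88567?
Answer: -25824084902/1020203273 ≈ -25.313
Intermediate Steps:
-263971/11519 - 212255/88567 = -25824084902/1020203273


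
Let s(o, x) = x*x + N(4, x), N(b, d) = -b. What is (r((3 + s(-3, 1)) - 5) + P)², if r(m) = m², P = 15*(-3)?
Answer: 400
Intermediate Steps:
s(o, x) = -4 + x² (s(o, x) = x*x - 1*4 = x² - 4 = -4 + x²)
P = -45
(r((3 + s(-3, 1)) - 5) + P)² = (((3 + (-4 + 1²)) - 5)² - 45)² = (((3 + (-4 + 1)) - 5)² - 45)² = (((3 - 3) - 5)² - 45)² = ((0 - 5)² - 45)² = ((-5)² - 45)² = (25 - 45)² = (-20)² = 400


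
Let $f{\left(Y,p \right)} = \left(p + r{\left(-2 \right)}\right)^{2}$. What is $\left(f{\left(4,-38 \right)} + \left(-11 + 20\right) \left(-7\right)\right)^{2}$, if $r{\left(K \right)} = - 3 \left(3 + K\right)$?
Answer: $2617924$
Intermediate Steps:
$r{\left(K \right)} = -9 - 3 K$
$f{\left(Y,p \right)} = \left(-3 + p\right)^{2}$ ($f{\left(Y,p \right)} = \left(p - 3\right)^{2} = \left(-3 + p\right)^{2}$)
$\left(f{\left(4,-38 \right)} + \left(-11 + 20\right) \left(-7\right)\right)^{2} = \left(\left(-3 - 38\right)^{2} + \left(-11 + 20\right) \left(-7\right)\right)^{2} = \left(\left(-41\right)^{2} + 9 \left(-7\right)\right)^{2} = \left(1681 - 63\right)^{2} = 1618^{2} = 2617924$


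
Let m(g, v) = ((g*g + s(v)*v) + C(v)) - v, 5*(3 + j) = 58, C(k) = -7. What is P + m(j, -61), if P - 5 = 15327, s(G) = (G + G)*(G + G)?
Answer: -22311601/25 ≈ -8.9246e+5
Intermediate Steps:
j = 43/5 (j = -3 + (⅕)*58 = -3 + 58/5 = 43/5 ≈ 8.6000)
s(G) = 4*G² (s(G) = (2*G)*(2*G) = 4*G²)
P = 15332 (P = 5 + 15327 = 15332)
m(g, v) = -7 + g² - v + 4*v³ (m(g, v) = ((g*g + (4*v²)*v) - 7) - v = ((g² + 4*v³) - 7) - v = (-7 + g² + 4*v³) - v = -7 + g² - v + 4*v³)
P + m(j, -61) = 15332 + (-7 + (43/5)² - 1*(-61) + 4*(-61)³) = 15332 + (-7 + 1849/25 + 61 + 4*(-226981)) = 15332 + (-7 + 1849/25 + 61 - 907924) = 15332 - 22694901/25 = -22311601/25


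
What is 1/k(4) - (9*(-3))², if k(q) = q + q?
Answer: -5831/8 ≈ -728.88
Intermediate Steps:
k(q) = 2*q
1/k(4) - (9*(-3))² = 1/(2*4) - (9*(-3))² = 1/8 - 1*(-27)² = ⅛ - 1*729 = ⅛ - 729 = -5831/8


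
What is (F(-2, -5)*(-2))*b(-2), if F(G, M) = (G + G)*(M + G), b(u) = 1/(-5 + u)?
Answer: 8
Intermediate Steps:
F(G, M) = 2*G*(G + M) (F(G, M) = (2*G)*(G + M) = 2*G*(G + M))
(F(-2, -5)*(-2))*b(-2) = ((2*(-2)*(-2 - 5))*(-2))/(-5 - 2) = ((2*(-2)*(-7))*(-2))/(-7) = (28*(-2))*(-⅐) = -56*(-⅐) = 8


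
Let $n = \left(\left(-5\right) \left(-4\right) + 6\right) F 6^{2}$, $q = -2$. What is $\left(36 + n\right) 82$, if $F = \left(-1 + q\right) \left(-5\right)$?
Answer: $1154232$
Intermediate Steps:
$F = 15$ ($F = \left(-1 - 2\right) \left(-5\right) = \left(-3\right) \left(-5\right) = 15$)
$n = 14040$ ($n = \left(\left(-5\right) \left(-4\right) + 6\right) 15 \cdot 6^{2} = \left(20 + 6\right) 15 \cdot 36 = 26 \cdot 15 \cdot 36 = 390 \cdot 36 = 14040$)
$\left(36 + n\right) 82 = \left(36 + 14040\right) 82 = 14076 \cdot 82 = 1154232$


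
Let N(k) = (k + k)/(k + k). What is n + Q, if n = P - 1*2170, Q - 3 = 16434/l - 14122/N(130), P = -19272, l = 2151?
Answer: -8497253/239 ≈ -35553.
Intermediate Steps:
N(k) = 1 (N(k) = (2*k)/((2*k)) = (2*k)*(1/(2*k)) = 1)
Q = -3372615/239 (Q = 3 + (16434/2151 - 14122/1) = 3 + (16434*(1/2151) - 14122*1) = 3 + (1826/239 - 14122) = 3 - 3373332/239 = -3372615/239 ≈ -14111.)
n = -21442 (n = -19272 - 1*2170 = -19272 - 2170 = -21442)
n + Q = -21442 - 3372615/239 = -8497253/239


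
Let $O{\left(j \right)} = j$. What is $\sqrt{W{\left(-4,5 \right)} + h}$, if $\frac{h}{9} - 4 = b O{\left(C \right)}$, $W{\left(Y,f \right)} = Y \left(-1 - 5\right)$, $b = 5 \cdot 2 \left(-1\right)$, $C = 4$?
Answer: $10 i \sqrt{3} \approx 17.32 i$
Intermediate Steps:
$b = -10$ ($b = 10 \left(-1\right) = -10$)
$W{\left(Y,f \right)} = - 6 Y$ ($W{\left(Y,f \right)} = Y \left(-6\right) = - 6 Y$)
$h = -324$ ($h = 36 + 9 \left(\left(-10\right) 4\right) = 36 + 9 \left(-40\right) = 36 - 360 = -324$)
$\sqrt{W{\left(-4,5 \right)} + h} = \sqrt{\left(-6\right) \left(-4\right) - 324} = \sqrt{24 - 324} = \sqrt{-300} = 10 i \sqrt{3}$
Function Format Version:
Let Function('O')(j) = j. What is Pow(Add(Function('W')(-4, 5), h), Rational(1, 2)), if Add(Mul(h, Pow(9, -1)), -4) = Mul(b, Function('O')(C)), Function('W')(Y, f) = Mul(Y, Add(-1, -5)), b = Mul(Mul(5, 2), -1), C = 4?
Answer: Mul(10, I, Pow(3, Rational(1, 2))) ≈ Mul(17.320, I)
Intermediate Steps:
b = -10 (b = Mul(10, -1) = -10)
Function('W')(Y, f) = Mul(-6, Y) (Function('W')(Y, f) = Mul(Y, -6) = Mul(-6, Y))
h = -324 (h = Add(36, Mul(9, Mul(-10, 4))) = Add(36, Mul(9, -40)) = Add(36, -360) = -324)
Pow(Add(Function('W')(-4, 5), h), Rational(1, 2)) = Pow(Add(Mul(-6, -4), -324), Rational(1, 2)) = Pow(Add(24, -324), Rational(1, 2)) = Pow(-300, Rational(1, 2)) = Mul(10, I, Pow(3, Rational(1, 2)))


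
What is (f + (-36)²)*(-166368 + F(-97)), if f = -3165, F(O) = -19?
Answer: 310977303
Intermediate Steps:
(f + (-36)²)*(-166368 + F(-97)) = (-3165 + (-36)²)*(-166368 - 19) = (-3165 + 1296)*(-166387) = -1869*(-166387) = 310977303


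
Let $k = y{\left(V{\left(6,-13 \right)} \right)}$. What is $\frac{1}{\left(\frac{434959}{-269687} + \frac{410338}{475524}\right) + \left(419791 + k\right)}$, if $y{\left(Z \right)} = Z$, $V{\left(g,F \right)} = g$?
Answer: $\frac{64121320494}{26917889894110063} \approx 2.3821 \cdot 10^{-6}$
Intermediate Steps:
$k = 6$
$\frac{1}{\left(\frac{434959}{-269687} + \frac{410338}{475524}\right) + \left(419791 + k\right)} = \frac{1}{\left(\frac{434959}{-269687} + \frac{410338}{475524}\right) + \left(419791 + 6\right)} = \frac{1}{\left(434959 \left(- \frac{1}{269687}\right) + 410338 \cdot \frac{1}{475524}\right) + 419797} = \frac{1}{\left(- \frac{434959}{269687} + \frac{205169}{237762}\right) + 419797} = \frac{1}{- \frac{48085309655}{64121320494} + 419797} = \frac{1}{\frac{26917889894110063}{64121320494}} = \frac{64121320494}{26917889894110063}$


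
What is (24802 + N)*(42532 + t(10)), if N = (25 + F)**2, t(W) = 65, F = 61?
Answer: 1371538206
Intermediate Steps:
N = 7396 (N = (25 + 61)**2 = 86**2 = 7396)
(24802 + N)*(42532 + t(10)) = (24802 + 7396)*(42532 + 65) = 32198*42597 = 1371538206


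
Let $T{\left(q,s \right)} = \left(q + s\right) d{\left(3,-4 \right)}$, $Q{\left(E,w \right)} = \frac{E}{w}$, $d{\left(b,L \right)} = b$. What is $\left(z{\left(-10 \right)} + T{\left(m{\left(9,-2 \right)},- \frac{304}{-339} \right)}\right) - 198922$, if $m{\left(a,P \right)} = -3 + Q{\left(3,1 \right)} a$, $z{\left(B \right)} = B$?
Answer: $- \frac{22470876}{113} \approx -1.9886 \cdot 10^{5}$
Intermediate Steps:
$m{\left(a,P \right)} = -3 + 3 a$ ($m{\left(a,P \right)} = -3 + \frac{3}{1} a = -3 + 3 \cdot 1 a = -3 + 3 a$)
$T{\left(q,s \right)} = 3 q + 3 s$ ($T{\left(q,s \right)} = \left(q + s\right) 3 = 3 q + 3 s$)
$\left(z{\left(-10 \right)} + T{\left(m{\left(9,-2 \right)},- \frac{304}{-339} \right)}\right) - 198922 = \left(-10 + \left(3 \left(-3 + 3 \cdot 9\right) + 3 \left(- \frac{304}{-339}\right)\right)\right) - 198922 = \left(-10 + \left(3 \left(-3 + 27\right) + 3 \left(\left(-304\right) \left(- \frac{1}{339}\right)\right)\right)\right) - 198922 = \left(-10 + \left(3 \cdot 24 + 3 \cdot \frac{304}{339}\right)\right) - 198922 = \left(-10 + \left(72 + \frac{304}{113}\right)\right) - 198922 = \left(-10 + \frac{8440}{113}\right) - 198922 = \frac{7310}{113} - 198922 = - \frac{22470876}{113}$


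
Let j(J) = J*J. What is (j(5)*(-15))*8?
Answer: -3000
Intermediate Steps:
j(J) = J²
(j(5)*(-15))*8 = (5²*(-15))*8 = (25*(-15))*8 = -375*8 = -3000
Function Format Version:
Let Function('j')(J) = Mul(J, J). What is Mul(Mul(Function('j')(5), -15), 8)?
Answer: -3000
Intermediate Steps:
Function('j')(J) = Pow(J, 2)
Mul(Mul(Function('j')(5), -15), 8) = Mul(Mul(Pow(5, 2), -15), 8) = Mul(Mul(25, -15), 8) = Mul(-375, 8) = -3000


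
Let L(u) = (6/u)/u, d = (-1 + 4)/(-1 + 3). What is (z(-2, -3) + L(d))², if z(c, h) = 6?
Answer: 676/9 ≈ 75.111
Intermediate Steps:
d = 3/2 ≈ 1.5000
L(u) = 6/u²
(z(-2, -3) + L(d))² = (6 + 6/(3/2)²)² = (6 + 6*(4/9))² = (6 + 8/3)² = (26/3)² = 676/9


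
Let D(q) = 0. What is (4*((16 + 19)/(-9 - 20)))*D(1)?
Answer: 0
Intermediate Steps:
(4*((16 + 19)/(-9 - 20)))*D(1) = (4*((16 + 19)/(-9 - 20)))*0 = (4*(35/(-29)))*0 = (4*(35*(-1/29)))*0 = (4*(-35/29))*0 = -140/29*0 = 0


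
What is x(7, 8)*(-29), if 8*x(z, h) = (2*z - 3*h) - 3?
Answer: 377/8 ≈ 47.125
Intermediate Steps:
x(z, h) = -3/8 - 3*h/8 + z/4 (x(z, h) = ((2*z - 3*h) - 3)/8 = ((-3*h + 2*z) - 3)/8 = (-3 - 3*h + 2*z)/8 = -3/8 - 3*h/8 + z/4)
x(7, 8)*(-29) = (-3/8 - 3/8*8 + (¼)*7)*(-29) = (-3/8 - 3 + 7/4)*(-29) = -13/8*(-29) = 377/8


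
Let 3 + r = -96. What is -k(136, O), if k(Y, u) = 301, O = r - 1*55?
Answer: -301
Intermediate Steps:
r = -99 (r = -3 - 96 = -99)
O = -154 (O = -99 - 1*55 = -99 - 55 = -154)
-k(136, O) = -1*301 = -301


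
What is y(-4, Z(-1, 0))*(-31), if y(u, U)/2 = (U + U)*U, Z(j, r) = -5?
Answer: -3100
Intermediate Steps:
y(u, U) = 4*U**2 (y(u, U) = 2*((U + U)*U) = 2*((2*U)*U) = 2*(2*U**2) = 4*U**2)
y(-4, Z(-1, 0))*(-31) = (4*(-5)**2)*(-31) = (4*25)*(-31) = 100*(-31) = -3100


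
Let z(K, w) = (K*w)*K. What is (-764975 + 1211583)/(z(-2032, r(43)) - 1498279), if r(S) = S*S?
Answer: 446608/7633067097 ≈ 5.8510e-5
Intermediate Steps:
r(S) = S²
z(K, w) = w*K²
(-764975 + 1211583)/(z(-2032, r(43)) - 1498279) = (-764975 + 1211583)/(43²*(-2032)² - 1498279) = 446608/(1849*4129024 - 1498279) = 446608/(7634565376 - 1498279) = 446608/7633067097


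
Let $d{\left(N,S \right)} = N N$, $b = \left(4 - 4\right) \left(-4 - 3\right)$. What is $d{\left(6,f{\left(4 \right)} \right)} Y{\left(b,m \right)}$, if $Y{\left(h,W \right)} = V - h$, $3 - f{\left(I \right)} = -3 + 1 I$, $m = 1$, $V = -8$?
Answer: $-288$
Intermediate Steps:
$b = 0$ ($b = 0 \left(-7\right) = 0$)
$f{\left(I \right)} = 6 - I$ ($f{\left(I \right)} = 3 - \left(-3 + 1 I\right) = 3 - \left(-3 + I\right) = 6 - I$)
$d{\left(N,S \right)} = N^{2}$
$Y{\left(h,W \right)} = -8 - h$
$d{\left(6,f{\left(4 \right)} \right)} Y{\left(b,m \right)} = 6^{2} \left(-8 - 0\right) = 36 \left(-8 + 0\right) = 36 \left(-8\right) = -288$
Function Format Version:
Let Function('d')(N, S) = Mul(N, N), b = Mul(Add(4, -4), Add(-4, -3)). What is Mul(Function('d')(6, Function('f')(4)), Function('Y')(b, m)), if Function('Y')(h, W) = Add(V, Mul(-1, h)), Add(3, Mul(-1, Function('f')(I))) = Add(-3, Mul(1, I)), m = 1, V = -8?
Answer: -288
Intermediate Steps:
b = 0 (b = Mul(0, -7) = 0)
Function('f')(I) = Add(6, Mul(-1, I)) (Function('f')(I) = Add(3, Mul(-1, Add(-3, Mul(1, I)))) = Add(3, Mul(-1, Add(-3, I))) = Add(3, Add(3, Mul(-1, I))) = Add(6, Mul(-1, I)))
Function('d')(N, S) = Pow(N, 2)
Function('Y')(h, W) = Add(-8, Mul(-1, h))
Mul(Function('d')(6, Function('f')(4)), Function('Y')(b, m)) = Mul(Pow(6, 2), Add(-8, Mul(-1, 0))) = Mul(36, Add(-8, 0)) = Mul(36, -8) = -288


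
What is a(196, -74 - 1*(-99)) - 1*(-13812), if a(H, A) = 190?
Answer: 14002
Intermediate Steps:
a(196, -74 - 1*(-99)) - 1*(-13812) = 190 - 1*(-13812) = 190 + 13812 = 14002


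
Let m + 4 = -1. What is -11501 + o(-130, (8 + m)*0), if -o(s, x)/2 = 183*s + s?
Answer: 36339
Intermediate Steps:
m = -5 (m = -4 - 1 = -5)
o(s, x) = -368*s (o(s, x) = -2*(183*s + s) = -368*s)
-11501 + o(-130, (8 + m)*0) = -11501 - 368*(-130) = -11501 + 47840 = 36339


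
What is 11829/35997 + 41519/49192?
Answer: 53242349/45404216 ≈ 1.1726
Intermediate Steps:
11829/35997 + 41519/49192 = 11829*(1/35997) + 41519*(1/49192) = 3943/11999 + 41519/49192 = 53242349/45404216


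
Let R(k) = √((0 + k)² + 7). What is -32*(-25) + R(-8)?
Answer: 800 + √71 ≈ 808.43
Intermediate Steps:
R(k) = √(7 + k²) (R(k) = √(k² + 7) = √(7 + k²))
-32*(-25) + R(-8) = -32*(-25) + √(7 + (-8)²) = 800 + √(7 + 64) = 800 + √71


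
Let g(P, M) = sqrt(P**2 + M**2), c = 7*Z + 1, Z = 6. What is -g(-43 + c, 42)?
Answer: -42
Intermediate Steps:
c = 43 (c = 7*6 + 1 = 42 + 1 = 43)
g(P, M) = sqrt(M**2 + P**2)
-g(-43 + c, 42) = -sqrt(42**2 + (-43 + 43)**2) = -sqrt(1764 + 0**2) = -sqrt(1764 + 0) = -sqrt(1764) = -1*42 = -42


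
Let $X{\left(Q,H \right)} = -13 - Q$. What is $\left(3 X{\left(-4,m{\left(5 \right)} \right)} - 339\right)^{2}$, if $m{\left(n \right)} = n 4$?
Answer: $133956$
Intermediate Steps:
$m{\left(n \right)} = 4 n$
$\left(3 X{\left(-4,m{\left(5 \right)} \right)} - 339\right)^{2} = \left(3 \left(-13 - -4\right) - 339\right)^{2} = \left(3 \left(-13 + 4\right) - 339\right)^{2} = \left(3 \left(-9\right) - 339\right)^{2} = \left(-27 - 339\right)^{2} = \left(-366\right)^{2} = 133956$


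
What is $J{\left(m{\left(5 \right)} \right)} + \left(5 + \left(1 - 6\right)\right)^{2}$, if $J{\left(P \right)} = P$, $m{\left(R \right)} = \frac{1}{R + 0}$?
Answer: $\frac{1}{5} \approx 0.2$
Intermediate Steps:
$m{\left(R \right)} = \frac{1}{R}$
$J{\left(m{\left(5 \right)} \right)} + \left(5 + \left(1 - 6\right)\right)^{2} = \frac{1}{5} + \left(5 + \left(1 - 6\right)\right)^{2} = \frac{1}{5} + \left(5 - 5\right)^{2} = \frac{1}{5} + 0^{2} = \frac{1}{5} + 0 = \frac{1}{5}$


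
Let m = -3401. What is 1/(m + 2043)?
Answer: -1/1358 ≈ -0.00073638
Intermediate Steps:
1/(m + 2043) = 1/(-3401 + 2043) = 1/(-1358) = -1/1358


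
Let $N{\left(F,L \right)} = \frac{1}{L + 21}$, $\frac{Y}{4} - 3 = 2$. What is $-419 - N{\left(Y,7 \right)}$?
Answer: $- \frac{11733}{28} \approx -419.04$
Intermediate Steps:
$Y = 20$ ($Y = 12 + 4 \cdot 2 = 12 + 8 = 20$)
$N{\left(F,L \right)} = \frac{1}{21 + L}$
$-419 - N{\left(Y,7 \right)} = -419 - \frac{1}{21 + 7} = -419 - \frac{1}{28} = - \frac{11733}{28}$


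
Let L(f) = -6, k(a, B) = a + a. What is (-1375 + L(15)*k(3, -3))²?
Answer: 1990921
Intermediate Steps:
k(a, B) = 2*a
(-1375 + L(15)*k(3, -3))² = (-1375 - 12*3)² = (-1375 - 6*6)² = (-1375 - 36)² = (-1411)² = 1990921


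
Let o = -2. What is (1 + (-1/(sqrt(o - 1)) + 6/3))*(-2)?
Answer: -6 - 2*I*sqrt(3)/3 ≈ -6.0 - 1.1547*I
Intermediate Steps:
(1 + (-1/(sqrt(o - 1)) + 6/3))*(-2) = (1 + (-1/(sqrt(-2 - 1)) + 6/3))*(-2) = (1 + (-1/(sqrt(-3)) + 6*(1/3)))*(-2) = (1 + (-1/(I*sqrt(3)) + 2))*(-2) = (1 + (-(-1)*I*sqrt(3)/3 + 2))*(-2) = (1 + (I*sqrt(3)/3 + 2))*(-2) = (1 + (2 + I*sqrt(3)/3))*(-2) = (3 + I*sqrt(3)/3)*(-2) = -6 - 2*I*sqrt(3)/3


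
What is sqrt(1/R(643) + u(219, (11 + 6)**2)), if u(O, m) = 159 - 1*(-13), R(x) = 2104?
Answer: sqrt(190353614)/1052 ≈ 13.115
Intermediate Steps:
u(O, m) = 172 (u(O, m) = 159 + 13 = 172)
sqrt(1/R(643) + u(219, (11 + 6)**2)) = sqrt(1/2104 + 172) = sqrt(361889/2104) = sqrt(190353614)/1052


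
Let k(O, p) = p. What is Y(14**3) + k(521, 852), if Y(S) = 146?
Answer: 998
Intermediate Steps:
Y(14**3) + k(521, 852) = 146 + 852 = 998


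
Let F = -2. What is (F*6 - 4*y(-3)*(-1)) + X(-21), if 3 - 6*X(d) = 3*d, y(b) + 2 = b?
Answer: -21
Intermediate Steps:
y(b) = -2 + b
X(d) = 1/2 - d/2
(F*6 - 4*y(-3)*(-1)) + X(-21) = (-2*6 - 4*(-2 - 3)*(-1)) + (1/2 - 1/2*(-21)) = (-12 - 4*(-5)*(-1)) + (1/2 + 21/2) = (-12 + 20*(-1)) + 11 = (-12 - 20) + 11 = -32 + 11 = -21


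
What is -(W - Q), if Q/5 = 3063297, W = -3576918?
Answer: 18893403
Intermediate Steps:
Q = 15316485 (Q = 5*3063297 = 15316485)
-(W - Q) = -(-3576918 - 1*15316485) = -(-3576918 - 15316485) = -1*(-18893403) = 18893403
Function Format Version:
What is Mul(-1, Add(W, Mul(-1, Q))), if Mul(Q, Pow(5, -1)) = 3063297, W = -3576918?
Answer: 18893403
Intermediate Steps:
Q = 15316485 (Q = Mul(5, 3063297) = 15316485)
Mul(-1, Add(W, Mul(-1, Q))) = Mul(-1, Add(-3576918, Mul(-1, 15316485))) = Mul(-1, Add(-3576918, -15316485)) = Mul(-1, -18893403) = 18893403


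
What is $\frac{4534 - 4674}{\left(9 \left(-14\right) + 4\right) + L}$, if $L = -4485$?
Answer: $\frac{140}{4607} \approx 0.030389$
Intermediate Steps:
$\frac{4534 - 4674}{\left(9 \left(-14\right) + 4\right) + L} = \frac{4534 - 4674}{\left(9 \left(-14\right) + 4\right) - 4485} = - \frac{140}{\left(-126 + 4\right) - 4485} = - \frac{140}{-122 - 4485} = - \frac{140}{-4607} = \left(-140\right) \left(- \frac{1}{4607}\right) = \frac{140}{4607}$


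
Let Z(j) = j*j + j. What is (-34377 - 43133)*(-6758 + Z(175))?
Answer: -1863495420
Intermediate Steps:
Z(j) = j + j**2 (Z(j) = j**2 + j = j + j**2)
(-34377 - 43133)*(-6758 + Z(175)) = (-34377 - 43133)*(-6758 + 175*(1 + 175)) = -77510*(-6758 + 175*176) = -77510*(-6758 + 30800) = -77510*24042 = -1863495420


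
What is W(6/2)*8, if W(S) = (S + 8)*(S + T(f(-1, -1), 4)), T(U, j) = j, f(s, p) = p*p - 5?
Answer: 616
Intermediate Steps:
f(s, p) = -5 + p² (f(s, p) = p² - 5 = -5 + p²)
W(S) = (4 + S)*(8 + S) (W(S) = (S + 8)*(S + 4) = (8 + S)*(4 + S) = (4 + S)*(8 + S))
W(6/2)*8 = (32 + (6/2)² + 12*(6/2))*8 = (32 + (6*(½))² + 12*(6*(½)))*8 = (32 + 3² + 12*3)*8 = (32 + 9 + 36)*8 = 77*8 = 616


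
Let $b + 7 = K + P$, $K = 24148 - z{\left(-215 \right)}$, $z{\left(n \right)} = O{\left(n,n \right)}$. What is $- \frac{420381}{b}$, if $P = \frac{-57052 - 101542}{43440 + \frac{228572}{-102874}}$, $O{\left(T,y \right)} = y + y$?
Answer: $- \frac{469630524603357}{27445524345998} \approx -17.111$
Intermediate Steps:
$O{\left(T,y \right)} = 2 y$
$z{\left(n \right)} = 2 n$
$P = - \frac{4078799789}{1117154497}$ ($P = - \frac{158594}{43440 + 228572 \left(- \frac{1}{102874}\right)} = - \frac{158594}{43440 - \frac{114286}{51437}} = - \frac{158594}{\frac{2234308994}{51437}} = \left(-158594\right) \frac{51437}{2234308994} = - \frac{4078799789}{1117154497} \approx -3.6511$)
$K = 24578$ ($K = 24148 - 2 \left(-215\right) = 24148 - -430 = 24148 + 430 = 24578$)
$b = \frac{27445524345998}{1117154497}$ ($b = -7 + \left(24578 - \frac{4078799789}{1117154497}\right) = -7 + \frac{27453344427477}{1117154497} = \frac{27445524345998}{1117154497} \approx 24567.0$)
$- \frac{420381}{b} = - \frac{420381}{\frac{27445524345998}{1117154497}} = \left(-420381\right) \frac{1117154497}{27445524345998} = - \frac{469630524603357}{27445524345998}$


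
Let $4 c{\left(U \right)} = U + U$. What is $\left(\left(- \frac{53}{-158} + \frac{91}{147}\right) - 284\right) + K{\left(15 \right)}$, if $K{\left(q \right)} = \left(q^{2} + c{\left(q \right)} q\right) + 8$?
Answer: $\frac{103612}{1659} \approx 62.454$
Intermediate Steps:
$c{\left(U \right)} = \frac{U}{2}$ ($c{\left(U \right)} = \frac{U + U}{4} = \frac{2 U}{4} = \frac{U}{2}$)
$K{\left(q \right)} = 8 + \frac{3 q^{2}}{2}$ ($K{\left(q \right)} = \left(q^{2} + \frac{q}{2} q\right) + 8 = \left(q^{2} + \frac{q^{2}}{2}\right) + 8 = \frac{3 q^{2}}{2} + 8 = 8 + \frac{3 q^{2}}{2}$)
$\left(\left(- \frac{53}{-158} + \frac{91}{147}\right) - 284\right) + K{\left(15 \right)} = \left(\left(- \frac{53}{-158} + \frac{91}{147}\right) - 284\right) + \left(8 + \frac{3 \cdot 15^{2}}{2}\right) = \left(\left(\left(-53\right) \left(- \frac{1}{158}\right) + 91 \cdot \frac{1}{147}\right) - 284\right) + \left(8 + \frac{3}{2} \cdot 225\right) = \left(\left(\frac{53}{158} + \frac{13}{21}\right) - 284\right) + \left(8 + \frac{675}{2}\right) = \left(\frac{3167}{3318} - 284\right) + \frac{691}{2} = - \frac{939145}{3318} + \frac{691}{2} = \frac{103612}{1659}$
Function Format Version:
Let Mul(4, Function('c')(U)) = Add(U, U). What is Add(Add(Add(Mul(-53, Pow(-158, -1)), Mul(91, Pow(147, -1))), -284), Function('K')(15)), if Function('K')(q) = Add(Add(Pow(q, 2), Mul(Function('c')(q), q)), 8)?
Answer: Rational(103612, 1659) ≈ 62.454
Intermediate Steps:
Function('c')(U) = Mul(Rational(1, 2), U) (Function('c')(U) = Mul(Rational(1, 4), Add(U, U)) = Mul(Rational(1, 4), Mul(2, U)) = Mul(Rational(1, 2), U))
Function('K')(q) = Add(8, Mul(Rational(3, 2), Pow(q, 2))) (Function('K')(q) = Add(Add(Pow(q, 2), Mul(Mul(Rational(1, 2), q), q)), 8) = Add(Add(Pow(q, 2), Mul(Rational(1, 2), Pow(q, 2))), 8) = Add(Mul(Rational(3, 2), Pow(q, 2)), 8) = Add(8, Mul(Rational(3, 2), Pow(q, 2))))
Add(Add(Add(Mul(-53, Pow(-158, -1)), Mul(91, Pow(147, -1))), -284), Function('K')(15)) = Add(Add(Add(Mul(-53, Pow(-158, -1)), Mul(91, Pow(147, -1))), -284), Add(8, Mul(Rational(3, 2), Pow(15, 2)))) = Add(Add(Add(Mul(-53, Rational(-1, 158)), Mul(91, Rational(1, 147))), -284), Add(8, Mul(Rational(3, 2), 225))) = Add(Add(Add(Rational(53, 158), Rational(13, 21)), -284), Add(8, Rational(675, 2))) = Add(Add(Rational(3167, 3318), -284), Rational(691, 2)) = Add(Rational(-939145, 3318), Rational(691, 2)) = Rational(103612, 1659)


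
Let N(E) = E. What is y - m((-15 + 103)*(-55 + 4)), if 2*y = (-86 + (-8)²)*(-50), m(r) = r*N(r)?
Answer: -20141594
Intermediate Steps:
m(r) = r² (m(r) = r*r = r²)
y = 550 (y = ((-86 + (-8)²)*(-50))/2 = ((-86 + 64)*(-50))/2 = (-22*(-50))/2 = (½)*1100 = 550)
y - m((-15 + 103)*(-55 + 4)) = 550 - ((-15 + 103)*(-55 + 4))² = 550 - (88*(-51))² = 550 - 1*(-4488)² = 550 - 1*20142144 = 550 - 20142144 = -20141594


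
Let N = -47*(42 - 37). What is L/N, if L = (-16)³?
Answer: 4096/235 ≈ 17.430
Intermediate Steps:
L = -4096
N = -235 (N = -47*5 = -235)
L/N = -4096/(-235) = -4096*(-1/235) = 4096/235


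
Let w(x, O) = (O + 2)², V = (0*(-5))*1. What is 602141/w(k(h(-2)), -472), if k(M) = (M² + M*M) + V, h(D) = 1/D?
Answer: 602141/220900 ≈ 2.7259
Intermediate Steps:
V = 0 (V = 0*1 = 0)
h(D) = 1/D
k(M) = 2*M² (k(M) = (M² + M*M) + 0 = (M² + M²) + 0 = 2*M² + 0 = 2*M²)
w(x, O) = (2 + O)²
602141/w(k(h(-2)), -472) = 602141/((2 - 472)²) = 602141/((-470)²) = 602141/220900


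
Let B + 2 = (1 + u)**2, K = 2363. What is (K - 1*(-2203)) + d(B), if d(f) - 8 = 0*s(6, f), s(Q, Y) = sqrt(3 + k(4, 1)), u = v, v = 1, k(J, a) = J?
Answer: 4574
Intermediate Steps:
u = 1
s(Q, Y) = sqrt(7) (s(Q, Y) = sqrt(3 + 4) = sqrt(7))
B = 2 (B = -2 + (1 + 1)**2 = -2 + 2**2 = -2 + 4 = 2)
d(f) = 8 (d(f) = 8 + 0*sqrt(7) = 8 + 0 = 8)
(K - 1*(-2203)) + d(B) = (2363 - 1*(-2203)) + 8 = (2363 + 2203) + 8 = 4566 + 8 = 4574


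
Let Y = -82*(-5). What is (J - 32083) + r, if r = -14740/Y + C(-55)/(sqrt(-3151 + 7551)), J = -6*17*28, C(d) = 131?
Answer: -1433973/41 + 131*sqrt(11)/220 ≈ -34973.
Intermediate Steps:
Y = 410
J = -2856 (J = -102*28 = -2856)
r = -1474/41 + 131*sqrt(11)/220 (r = -14740/410 + 131/(sqrt(-3151 + 7551)) = -14740*1/410 + 131/(sqrt(4400)) = -1474/41 + 131/((20*sqrt(11))) = -1474/41 + 131*(sqrt(11)/220) = -1474/41 + 131*sqrt(11)/220 ≈ -33.976)
(J - 32083) + r = (-2856 - 32083) + (-1474/41 + 131*sqrt(11)/220) = -34939 + (-1474/41 + 131*sqrt(11)/220) = -1433973/41 + 131*sqrt(11)/220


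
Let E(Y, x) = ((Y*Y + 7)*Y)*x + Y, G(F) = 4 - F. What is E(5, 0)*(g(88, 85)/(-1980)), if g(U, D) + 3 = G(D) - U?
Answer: 43/99 ≈ 0.43434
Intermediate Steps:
g(U, D) = 1 - D - U (g(U, D) = -3 + ((4 - D) - U) = -3 + (4 - D - U) = 1 - D - U)
E(Y, x) = Y + Y*x*(7 + Y**2) (E(Y, x) = ((Y**2 + 7)*Y)*x + Y = ((7 + Y**2)*Y)*x + Y = (Y*(7 + Y**2))*x + Y = Y*x*(7 + Y**2) + Y = Y + Y*x*(7 + Y**2))
E(5, 0)*(g(88, 85)/(-1980)) = (5*(1 + 7*0 + 0*5**2))*((1 - 1*85 - 1*88)/(-1980)) = (5*(1 + 0 + 0*25))*((1 - 85 - 88)*(-1/1980)) = (5*(1 + 0 + 0))*(-172*(-1/1980)) = (5*1)*(43/495) = 5*(43/495) = 43/99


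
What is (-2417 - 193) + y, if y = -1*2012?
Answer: -4622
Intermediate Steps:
y = -2012
(-2417 - 193) + y = (-2417 - 193) - 2012 = -2610 - 2012 = -4622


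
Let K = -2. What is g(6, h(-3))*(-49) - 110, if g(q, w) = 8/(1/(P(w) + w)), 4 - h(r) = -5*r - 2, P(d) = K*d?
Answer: -3638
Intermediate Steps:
P(d) = -2*d
h(r) = 6 + 5*r (h(r) = 4 - (-5*r - 2) = 4 - (-2 - 5*r) = 4 + (2 + 5*r) = 6 + 5*r)
g(q, w) = -8*w (g(q, w) = 8/(1/(-2*w + w)) = 8/(1/(-w)) = 8/((-1/w)) = 8*(-w) = -8*w)
g(6, h(-3))*(-49) - 110 = -8*(6 + 5*(-3))*(-49) - 110 = -8*(6 - 15)*(-49) - 110 = -8*(-9)*(-49) - 110 = 72*(-49) - 110 = -3528 - 110 = -3638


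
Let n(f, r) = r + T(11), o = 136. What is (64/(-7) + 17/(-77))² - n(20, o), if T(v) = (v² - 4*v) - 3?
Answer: -14801/121 ≈ -122.32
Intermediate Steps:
T(v) = -3 + v² - 4*v
n(f, r) = 74 + r (n(f, r) = r + (-3 + 11² - 4*11) = r + (-3 + 121 - 44) = r + 74 = 74 + r)
(64/(-7) + 17/(-77))² - n(20, o) = (64/(-7) + 17/(-77))² - (74 + 136) = (64*(-⅐) + 17*(-1/77))² - 1*210 = (-64/7 - 17/77)² - 210 = (-103/11)² - 210 = 10609/121 - 210 = -14801/121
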